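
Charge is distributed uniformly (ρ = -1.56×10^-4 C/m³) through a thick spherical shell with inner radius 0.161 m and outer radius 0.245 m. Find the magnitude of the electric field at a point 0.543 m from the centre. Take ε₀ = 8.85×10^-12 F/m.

2.10×10^5 N/C

Use a concentric Gaussian sphere at r = 0.543 m (r > 0.245 m, enclosing the whole shell).
Q_enc = ρ·(4π/3)(b³ − a³) = (-1.56×10^-4)·(4π/3)·((0.245)³ − (0.161)³) = -6.883×10^-6 C.
By Gauss's law, ∮E·dA = E·4πr² = Q_enc/ε₀.
E = |Q_enc|/(4πε₀r²) = (6.883e-6)/(4π·8.85×10^-12·(0.543)²) = 2.10e5 N/C.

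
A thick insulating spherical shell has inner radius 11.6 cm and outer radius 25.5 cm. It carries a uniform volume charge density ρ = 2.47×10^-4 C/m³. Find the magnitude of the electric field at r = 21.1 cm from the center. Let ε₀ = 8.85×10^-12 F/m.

Take a concentric spherical Gaussian surface of radius r = 21.1 cm (within the shell material, 11.6 cm < r < 25.5 cm).
Enclosed charge is the volume from a to r: Q_enc = (4π/3)ρ(r³ − a³) = 8.104×10^-6 C.
Since E is radial and uniform over the Gaussian sphere, Φ = E·4πr² = Q_enc/ε₀.
E = |Q_enc|/(4πε₀r²) = (8.104×10^-6)/(4π·8.85×10^-12·(0.211)²) = 1.64×10^6 N/C.

E ≈ 1.64×10^6 N/C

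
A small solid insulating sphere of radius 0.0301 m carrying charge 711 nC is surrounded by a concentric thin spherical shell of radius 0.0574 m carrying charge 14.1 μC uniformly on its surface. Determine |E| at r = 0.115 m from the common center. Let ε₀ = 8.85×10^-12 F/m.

1.01e7 N/C

Symmetry ⇒ E = E(r) r̂. Gaussian sphere of radius r = 0.115 m (r > 0.0574 m, enclosing both).
Q_enc = (711 nC) + (14.1 μC) = 1.481×10^-5 C.
By Gauss's law, ∮E·dA = E·4πr² = Q_enc/ε₀.
E = |Q_enc|/(4πε₀r²) = (1.481e-5)/(4π·8.85×10^-12·(0.115)²) = 1.01×10^7 N/C.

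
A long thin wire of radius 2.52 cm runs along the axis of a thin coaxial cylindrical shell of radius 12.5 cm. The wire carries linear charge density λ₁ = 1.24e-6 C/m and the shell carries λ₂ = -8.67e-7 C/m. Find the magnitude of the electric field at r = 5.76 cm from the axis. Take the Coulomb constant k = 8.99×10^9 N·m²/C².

E ≈ 3.87×10^5 N/C

By cylindrical symmetry E is radial; use a coaxial Gaussian cylinder of radius 5.76 cm and length L (between the conductors, 2.52 cm < r < 12.5 cm).
The shell at 12.5 cm lies outside the Gaussian surface, so λ_enc = λ₁ = 1.24×10^-6 C/m.
Since E is radial and uniform over the curved surface, Φ = E·2πrL = Q_enc/ε₀ = λ_enc L/ε₀.
E = 2k|λ_enc|/r = 2(8.99×10^9)(1.24e-6)/(0.0576) = 3.87×10^5 N/C.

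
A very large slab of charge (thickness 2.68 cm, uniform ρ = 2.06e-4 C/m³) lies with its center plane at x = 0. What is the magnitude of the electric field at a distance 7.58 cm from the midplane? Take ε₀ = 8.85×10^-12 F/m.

The point |x| = 7.58 cm lies outside the slab (half-thickness 0.0134 m). A symmetric pillbox spanning the full slab encloses Q_enc = ρ·d·A.
Flux = 2EA ⇒ E = |ρ|d/(2ε₀), independent of distance outside.
E = (2.06×10^-4)(0.0268)/(2·8.85×10^-12) = 3.12e5 N/C.

E = 3.12×10^5 N/C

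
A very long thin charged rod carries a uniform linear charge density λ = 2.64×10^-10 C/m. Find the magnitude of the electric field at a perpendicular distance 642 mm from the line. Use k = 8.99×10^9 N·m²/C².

Coaxial Gaussian cylinder, radius r = 642 mm, length L.
Q_enc = λL, so λ_enc = 2.64e-10 C/m.
Gauss's law: E·2πrL = λ_enc L/ε₀.
E = 2k|λ_enc|/r = 2(8.99×10^9)(2.64×10^-10)/(0.642) = 7.39 N/C.

|E| ≈ 7.39 N/C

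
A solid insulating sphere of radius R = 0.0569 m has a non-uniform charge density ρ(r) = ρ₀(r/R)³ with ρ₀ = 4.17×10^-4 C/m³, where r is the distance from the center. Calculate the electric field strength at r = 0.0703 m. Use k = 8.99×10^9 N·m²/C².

E = 2.93×10^5 N/C

Take a concentric spherical Gaussian surface of radius r = 0.0703 m (r > R, all charge enclosed).
Q_enc = 4π ∫₀^R ρ₀(r'/R)^3 r'² dr' = 4πρ₀R³/6 = 1.609×10^-7 C.
Gauss's law: E·4πr² = Q_enc/ε₀.
E = k|Q_enc|/r² = (8.99×10^9)(1.609×10^-7)/(0.0703)² = 2.93×10^5 N/C.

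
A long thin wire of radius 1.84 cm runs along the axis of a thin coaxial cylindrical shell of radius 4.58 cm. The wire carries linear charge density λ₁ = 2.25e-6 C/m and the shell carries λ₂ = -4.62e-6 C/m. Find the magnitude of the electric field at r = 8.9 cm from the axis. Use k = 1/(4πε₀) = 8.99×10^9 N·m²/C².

Choose a coaxial cylinder of radius r = 8.9 cm (arbitrary length L) as the Gaussian surface (r > 4.58 cm, enclosing both).
λ_enc = λ₁ + λ₂ = (2.25×10^-6) + (-4.62e-6) = -2.37e-6 C/m.
Gauss's law: E·2πrL = λ_enc L/ε₀.
E = 2k|λ_enc|/r = 2(8.99×10^9)(2.37e-6)/(0.089) = 4.79×10^5 N/C.

4.79e5 V/m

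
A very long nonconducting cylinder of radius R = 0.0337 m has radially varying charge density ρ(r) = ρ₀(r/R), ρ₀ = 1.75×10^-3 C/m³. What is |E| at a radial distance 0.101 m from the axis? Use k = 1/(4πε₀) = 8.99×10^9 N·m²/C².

E = 7.41e5 N/C

Choose a coaxial cylinder of radius r = 0.101 m (arbitrary length L) as the Gaussian surface (r > R, full charge per length enclosed).
λ_enc = 2π ∫₀^R ρ₀(r'/R)^1 r' dr' = 2πρ₀R²/3 = 4.163×10^-6 C/m.
Applying ∮E·dA = Q_enc/ε₀ with the end caps contributing no flux:
E = 2k|λ_enc|/r = 2(8.99×10^9)(4.163×10^-6)/(0.101) = 7.41×10^5 N/C.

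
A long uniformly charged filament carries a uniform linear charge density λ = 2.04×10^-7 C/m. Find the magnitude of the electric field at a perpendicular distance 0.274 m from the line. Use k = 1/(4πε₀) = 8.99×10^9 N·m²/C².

|E| = 1.34e4 N/C

By cylindrical symmetry E is radial; use a coaxial Gaussian cylinder of radius 0.274 m and length L.
Q_enc = λL, so λ_enc = 2.04×10^-7 C/m.
By Gauss's law (flux through the curved wall only), E·2πrL = λ_enc L/ε₀.
E = 2k|λ_enc|/r = 2(8.99×10^9)(2.04e-7)/(0.274) = 1.34×10^4 N/C.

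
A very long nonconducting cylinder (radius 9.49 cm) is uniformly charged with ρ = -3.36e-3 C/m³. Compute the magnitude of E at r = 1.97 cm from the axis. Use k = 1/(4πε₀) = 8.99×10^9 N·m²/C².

Take a coaxial cylindrical Gaussian surface of radius r = 1.97 cm and length L (r < R).
Enclosed charge per unit length: λ_enc = ρ·πr² = (-3.36×10^-3)π(0.0197)² = -4.097e-6 C/m.
Applying ∮E·dA = Q_enc/ε₀ with the end caps contributing no flux:
E = 2k|λ_enc|/r = 2(8.99×10^9)(4.097×10^-6)/(0.0197) = 3.74e6 N/C.

|E| ≈ 3.74e6 V/m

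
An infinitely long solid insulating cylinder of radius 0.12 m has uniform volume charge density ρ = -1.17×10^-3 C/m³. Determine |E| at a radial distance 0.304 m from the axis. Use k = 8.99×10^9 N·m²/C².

3.13×10^6 V/m

Coaxial Gaussian cylinder, radius r = 0.304 m, length L (r > 0.12 m, full cross-section enclosed).
λ_enc = ρ·πR² = (-1.17×10^-3)π(0.12)² = -5.293×10^-5 C/m.
By Gauss's law (flux through the curved wall only), E·2πrL = λ_enc L/ε₀.
E = 2k|λ_enc|/r = 2(8.99×10^9)(5.293×10^-5)/(0.304) = 3.13×10^6 N/C.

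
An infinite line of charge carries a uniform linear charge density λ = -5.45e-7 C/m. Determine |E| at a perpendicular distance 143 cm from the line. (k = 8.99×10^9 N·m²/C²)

E = 6.85×10^3 N/C

Take a coaxial cylindrical Gaussian surface of radius r = 143 cm and length L.
Q_enc = λL, so λ_enc = -5.45×10^-7 C/m.
Gauss's law: E·2πrL = λ_enc L/ε₀.
E = 2k|λ_enc|/r = 2(8.99×10^9)(5.45×10^-7)/(1.43) = 6.85×10^3 N/C.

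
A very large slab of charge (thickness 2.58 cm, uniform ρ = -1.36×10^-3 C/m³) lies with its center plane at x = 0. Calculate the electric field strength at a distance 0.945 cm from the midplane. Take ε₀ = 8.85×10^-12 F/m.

E ≈ 1.45×10^6 N/C

By symmetry E is perpendicular to the slab. A Gaussian pillbox from −0.945 cm to +0.945 cm (face area A) lies entirely within the slab.
Q_enc = ρ·(2x)·A and flux = 2EA, so 2EA = 2ρxA/ε₀ ⇒ E = |ρ|x/ε₀.
E = (1.36×10^-3)(0.00945)/(8.85×10^-12) = 1.45e6 N/C.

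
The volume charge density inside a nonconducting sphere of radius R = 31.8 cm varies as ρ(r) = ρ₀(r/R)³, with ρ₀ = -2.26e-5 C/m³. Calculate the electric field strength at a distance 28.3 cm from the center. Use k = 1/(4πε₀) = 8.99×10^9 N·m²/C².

|E| = 8.49×10^4 N/C

By spherical symmetry E is radial; choose a Gaussian sphere of radius r = 28.3 cm (r < R).
Q_enc = ∫₀^r ρ(r')·4πr'² dr' = (4πρ₀/R³) ∫₀^r r'^5 dr' = 4πρ₀ r^6/(6·R³) = -7.561×10^-7 C.
Since E is radial and uniform over the Gaussian sphere, Φ = E·4πr² = Q_enc/ε₀.
E = k|Q_enc|/r² = (8.99×10^9)(7.561×10^-7)/(0.283)² = 8.49e4 N/C.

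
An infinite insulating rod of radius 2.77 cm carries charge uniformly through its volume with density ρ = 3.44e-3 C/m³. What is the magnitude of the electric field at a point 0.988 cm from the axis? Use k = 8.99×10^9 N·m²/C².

E = 1.92×10^6 N/C

Coaxial Gaussian cylinder, radius r = 0.988 cm, length L (r < R).
Charge inside radius r per length L is ρ·πr²·L, so λ_enc = ρπr² = 1.055×10^-6 C/m.
Since E is radial and uniform over the curved surface, Φ = E·2πrL = Q_enc/ε₀ = λ_enc L/ε₀.
E = 2k|λ_enc|/r = 2(8.99×10^9)(1.055×10^-6)/(0.00988) = 1.92×10^6 N/C.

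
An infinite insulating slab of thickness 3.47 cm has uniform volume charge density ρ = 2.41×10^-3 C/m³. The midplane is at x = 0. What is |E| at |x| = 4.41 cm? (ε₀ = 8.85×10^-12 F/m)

|E| ≈ 4.72e6 V/m

The point |x| = 4.41 cm lies outside the slab (half-thickness 0.01735 m). A symmetric pillbox spanning the full slab encloses Q_enc = ρ·d·A.
Flux = 2EA ⇒ E = |ρ|d/(2ε₀), independent of distance outside.
E = (2.41e-3)(0.0347)/(2·8.85×10^-12) = 4.72×10^6 N/C.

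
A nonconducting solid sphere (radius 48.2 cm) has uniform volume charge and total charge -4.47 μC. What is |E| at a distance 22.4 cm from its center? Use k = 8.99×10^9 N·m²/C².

|E| ≈ 8.04×10^4 N/C

By spherical symmetry E is radial; choose a Gaussian sphere of radius r = 22.4 cm (r < R).
For a uniform sphere the enclosed fraction is (r/R)³, so Q_enc = (-4.47 μC)(0.224/0.482)³ = -4.487×10^-7 C.
Since E is radial and uniform over the Gaussian sphere, Φ = E·4πr² = Q_enc/ε₀.
E = k|Q_enc|/r² = (8.99×10^9)(4.487×10^-7)/(0.224)² = 8.04×10^4 N/C.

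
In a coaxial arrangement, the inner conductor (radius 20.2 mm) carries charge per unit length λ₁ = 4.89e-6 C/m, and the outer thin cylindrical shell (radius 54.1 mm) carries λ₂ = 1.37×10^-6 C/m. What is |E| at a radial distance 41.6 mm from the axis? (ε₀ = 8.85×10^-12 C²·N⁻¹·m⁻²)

E ≈ 2.11e6 N/C

Coaxial Gaussian cylinder, radius r = 41.6 mm, length L (between the conductors, 20.2 mm < r < 54.1 mm).
Only the inner wire is enclosed; the outer shell contributes nothing inside itself. λ_enc = λ₁ = 4.89×10^-6 C/m.
Applying ∮E·dA = Q_enc/ε₀ with the end caps contributing no flux:
E = |λ_enc|/(2πε₀r) = (4.89e-6)/(2π·8.85×10^-12·0.0416) = 2.11e6 N/C.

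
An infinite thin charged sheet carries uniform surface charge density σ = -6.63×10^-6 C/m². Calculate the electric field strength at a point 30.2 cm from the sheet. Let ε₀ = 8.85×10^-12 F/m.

Choose a cylindrical pillbox piercing the sheet, end faces (area A) parallel to it.
Flux Φ = 2EA and Q_enc = σA, so 2EA = σA/ε₀ ⇒ E = |σ|/(2ε₀), independent of distance.
E = |σ|/(2ε₀) = (6.63×10^-6)/(2·8.85×10^-12) = 3.75×10^5 N/C.

E = 3.75e5 N/C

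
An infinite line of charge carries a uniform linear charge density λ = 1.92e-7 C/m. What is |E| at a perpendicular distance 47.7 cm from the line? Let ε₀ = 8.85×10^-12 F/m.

Take a coaxial cylindrical Gaussian surface of radius r = 47.7 cm and length L.
Q_enc = λL, so λ_enc = 1.92e-7 C/m.
Gauss's law: E·2πrL = λ_enc L/ε₀.
E = |λ_enc|/(2πε₀r) = (1.92×10^-7)/(2π·8.85×10^-12·0.477) = 7.24×10^3 N/C.

7.24×10^3 N/C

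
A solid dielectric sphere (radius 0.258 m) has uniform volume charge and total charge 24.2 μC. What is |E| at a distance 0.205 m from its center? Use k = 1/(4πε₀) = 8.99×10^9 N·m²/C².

Symmetry ⇒ E = E(r) r̂. Gaussian sphere of radius r = 0.205 m (r < R).
Only the charge within r is enclosed: Q_enc = Q·(r/R)³ = (24.2 μC)·(0.205 m/0.258 m)³ = 1.214×10^-5 C.
Since E is radial and uniform over the Gaussian sphere, Φ = E·4πr² = Q_enc/ε₀.
E = k|Q_enc|/r² = (8.99×10^9)(1.214×10^-5)/(0.205)² = 2.60×10^6 N/C.

|E| = 2.60e6 N/C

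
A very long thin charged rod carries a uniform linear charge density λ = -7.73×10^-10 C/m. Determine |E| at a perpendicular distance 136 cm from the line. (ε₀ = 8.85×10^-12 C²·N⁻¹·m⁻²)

|E| = 10.2 V/m

By cylindrical symmetry E is radial; use a coaxial Gaussian cylinder of radius 136 cm and length L.
Q_enc = λL, so λ_enc = -7.73e-10 C/m.
Applying ∮E·dA = Q_enc/ε₀ with the end caps contributing no flux:
E = |λ_enc|/(2πε₀r) = (7.73×10^-10)/(2π·8.85×10^-12·1.36) = 10.2 N/C.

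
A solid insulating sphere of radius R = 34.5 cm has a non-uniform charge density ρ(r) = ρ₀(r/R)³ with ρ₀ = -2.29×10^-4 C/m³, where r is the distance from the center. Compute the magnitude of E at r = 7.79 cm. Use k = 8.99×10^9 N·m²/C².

Symmetry ⇒ E = E(r) r̂. Gaussian sphere of radius r = 7.79 cm (r < R).
Integrate the density: Q_enc = 4π ∫₀^r ρ₀(r'/R)^3 r'² dr' = 4πρ₀ r^6/(6·R³) = -2.61×10^-9 C.
Gauss's law: E·4πr² = Q_enc/ε₀.
E = k|Q_enc|/r² = (8.99×10^9)(2.61e-9)/(0.0779)² = 3.87e3 N/C.

|E| = 3.87e3 N/C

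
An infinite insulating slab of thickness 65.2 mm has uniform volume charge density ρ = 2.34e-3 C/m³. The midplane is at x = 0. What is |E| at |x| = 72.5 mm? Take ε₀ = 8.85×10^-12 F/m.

The point |x| = 72.5 mm lies outside the slab (half-thickness 0.0326 m). A symmetric pillbox spanning the full slab encloses Q_enc = ρ·d·A.
Flux = 2EA ⇒ E = |ρ|d/(2ε₀), independent of distance outside.
E = (2.34×10^-3)(0.0652)/(2·8.85×10^-12) = 8.62e6 N/C.

|E| = 8.62e6 V/m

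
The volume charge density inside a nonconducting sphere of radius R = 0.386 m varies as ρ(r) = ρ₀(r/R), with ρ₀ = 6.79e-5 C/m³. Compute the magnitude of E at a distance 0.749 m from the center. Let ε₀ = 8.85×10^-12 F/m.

By spherical symmetry E is radial; choose a Gaussian sphere of radius r = 0.749 m (r > R, all charge enclosed).
Q_enc = 4π ∫₀^R ρ₀(r'/R)^1 r'² dr' = 4πρ₀R³/4 = 1.227e-5 C.
Since E is radial and uniform over the Gaussian sphere, Φ = E·4πr² = Q_enc/ε₀.
E = |Q_enc|/(4πε₀r²) = (1.227e-5)/(4π·8.85×10^-12·(0.749)²) = 1.97e5 N/C.

E = 1.97×10^5 N/C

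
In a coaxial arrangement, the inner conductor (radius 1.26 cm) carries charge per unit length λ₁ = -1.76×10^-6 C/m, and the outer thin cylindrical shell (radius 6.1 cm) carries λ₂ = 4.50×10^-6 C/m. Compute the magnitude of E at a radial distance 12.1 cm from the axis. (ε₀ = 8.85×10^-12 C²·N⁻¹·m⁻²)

|E| ≈ 4.07×10^5 N/C

Choose a coaxial cylinder of radius r = 12.1 cm (arbitrary length L) as the Gaussian surface (r > 6.1 cm, enclosing both).
λ_enc = λ₁ + λ₂ = (-1.76×10^-6) + (4.50×10^-6) = 2.74×10^-6 C/m.
Gauss's law: E·2πrL = λ_enc L/ε₀.
E = |λ_enc|/(2πε₀r) = (2.74×10^-6)/(2π·8.85×10^-12·0.121) = 4.07×10^5 N/C.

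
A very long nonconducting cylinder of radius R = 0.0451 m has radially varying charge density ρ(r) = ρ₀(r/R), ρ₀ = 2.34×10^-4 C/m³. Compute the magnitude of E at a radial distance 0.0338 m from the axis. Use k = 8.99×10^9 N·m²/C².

Choose a coaxial cylinder of radius r = 0.0338 m (arbitrary length L) as the Gaussian surface (r < R).
λ_enc = ∫₀^r ρ(r')·2πr' dr' = (2πρ₀/R)·r^3/3 = 4.196×10^-7 C/m.
Since E is radial and uniform over the curved surface, Φ = E·2πrL = Q_enc/ε₀ = λ_enc L/ε₀.
E = 2k|λ_enc|/r = 2(8.99×10^9)(4.196×10^-7)/(0.0338) = 2.23×10^5 N/C.

|E| ≈ 2.23×10^5 V/m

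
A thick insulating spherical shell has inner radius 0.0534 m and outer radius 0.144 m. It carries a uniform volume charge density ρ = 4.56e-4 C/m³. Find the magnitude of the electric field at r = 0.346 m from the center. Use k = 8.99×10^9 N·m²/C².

E ≈ 4.06×10^5 N/C

Symmetry ⇒ E = E(r) r̂. Gaussian sphere of radius r = 0.346 m (r > 0.144 m, enclosing the whole shell).
Q_enc = ρ·(4π/3)(b³ − a³) = (4.56×10^-4)·(4π/3)·((0.144)³ − (0.0534)³) = 5.413×10^-6 C.
Applying ∮E·dA = Q_enc/ε₀ with Φ = E(4πr²):
E = k|Q_enc|/r² = (8.99×10^9)(5.413e-6)/(0.346)² = 4.06e5 N/C.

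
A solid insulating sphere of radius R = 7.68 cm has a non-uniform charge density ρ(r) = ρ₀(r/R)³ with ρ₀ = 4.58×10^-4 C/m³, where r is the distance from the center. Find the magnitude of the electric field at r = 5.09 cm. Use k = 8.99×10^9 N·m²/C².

By spherical symmetry E is radial; choose a Gaussian sphere of radius r = 5.09 cm (r < R).
Integrate the density: Q_enc = 4π ∫₀^r ρ₀(r'/R)^3 r'² dr' = 4πρ₀ r^6/(6·R³) = 3.683×10^-8 C.
Since E is radial and uniform over the Gaussian sphere, Φ = E·4πr² = Q_enc/ε₀.
E = k|Q_enc|/r² = (8.99×10^9)(3.683e-8)/(0.0509)² = 1.28×10^5 N/C.

E ≈ 1.28×10^5 N/C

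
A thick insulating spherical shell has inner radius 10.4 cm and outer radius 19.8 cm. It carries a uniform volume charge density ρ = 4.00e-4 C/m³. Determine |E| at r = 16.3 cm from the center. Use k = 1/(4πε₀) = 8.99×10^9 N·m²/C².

Symmetry ⇒ E = E(r) r̂. Gaussian sphere of radius r = 16.3 cm (within the shell material, 10.4 cm < r < 19.8 cm).
Enclosed charge is the volume from a to r: Q_enc = (4π/3)ρ(r³ − a³) = 5.372×10^-6 C.
By Gauss's law, ∮E·dA = E·4πr² = Q_enc/ε₀.
E = k|Q_enc|/r² = (8.99×10^9)(5.372×10^-6)/(0.163)² = 1.82×10^6 N/C.

E = 1.82e6 V/m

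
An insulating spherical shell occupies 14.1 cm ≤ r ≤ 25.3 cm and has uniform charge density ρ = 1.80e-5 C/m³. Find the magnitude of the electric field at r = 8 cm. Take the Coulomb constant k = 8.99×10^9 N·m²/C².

E = 0 (no enclosed charge)

Take a concentric spherical Gaussian surface of radius r = 8 cm (r < 14.1 cm, inside the empty cavity).
Q_enc = 0 (all charge lies at larger r); Gauss's law gives E = 0.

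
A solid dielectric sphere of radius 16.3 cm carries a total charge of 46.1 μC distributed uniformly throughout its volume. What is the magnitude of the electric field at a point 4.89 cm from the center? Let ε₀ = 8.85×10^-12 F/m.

4.68×10^6 V/m

Take a concentric spherical Gaussian surface of radius r = 4.89 cm (r < R).
Only the charge within r is enclosed: Q_enc = Q·(r/R)³ = (46.1 μC)·(4.89 cm/16.3 cm)³ = 1.245e-6 C.
Since E is radial and uniform over the Gaussian sphere, Φ = E·4πr² = Q_enc/ε₀.
E = |Q_enc|/(4πε₀r²) = (1.245×10^-6)/(4π·8.85×10^-12·(0.0489)²) = 4.68×10^6 N/C.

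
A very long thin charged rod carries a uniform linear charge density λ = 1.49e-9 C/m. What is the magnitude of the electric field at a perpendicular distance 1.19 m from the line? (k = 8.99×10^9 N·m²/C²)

Take a coaxial cylindrical Gaussian surface of radius r = 1.19 m and length L.
Q_enc = λL, so λ_enc = 1.49×10^-9 C/m.
By Gauss's law (flux through the curved wall only), E·2πrL = λ_enc L/ε₀.
E = 2k|λ_enc|/r = 2(8.99×10^9)(1.49e-9)/(1.19) = 22.5 N/C.

|E| ≈ 22.5 V/m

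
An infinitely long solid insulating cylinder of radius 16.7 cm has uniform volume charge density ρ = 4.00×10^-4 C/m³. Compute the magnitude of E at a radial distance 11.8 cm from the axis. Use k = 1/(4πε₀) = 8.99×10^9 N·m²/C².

Coaxial Gaussian cylinder, radius r = 11.8 cm, length L (r < R).
Enclosed charge per unit length: λ_enc = ρ·πr² = (4.00×10^-4)π(0.118)² = 1.75×10^-5 C/m.
By Gauss's law (flux through the curved wall only), E·2πrL = λ_enc L/ε₀.
E = 2k|λ_enc|/r = 2(8.99×10^9)(1.75×10^-5)/(0.118) = 2.67e6 N/C.

2.67×10^6 V/m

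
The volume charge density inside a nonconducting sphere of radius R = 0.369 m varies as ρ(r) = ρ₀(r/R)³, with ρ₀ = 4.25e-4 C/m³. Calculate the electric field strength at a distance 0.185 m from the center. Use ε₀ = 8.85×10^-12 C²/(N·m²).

E ≈ 1.87e5 V/m

Symmetry ⇒ E = E(r) r̂. Gaussian sphere of radius r = 0.185 m (r < R).
Q_enc = ∫₀^r ρ(r')·4πr'² dr' = (4πρ₀/R³) ∫₀^r r'^5 dr' = 4πρ₀ r^6/(6·R³) = 7.102e-7 C.
Since E is radial and uniform over the Gaussian sphere, Φ = E·4πr² = Q_enc/ε₀.
E = |Q_enc|/(4πε₀r²) = (7.102×10^-7)/(4π·8.85×10^-12·(0.185)²) = 1.87e5 N/C.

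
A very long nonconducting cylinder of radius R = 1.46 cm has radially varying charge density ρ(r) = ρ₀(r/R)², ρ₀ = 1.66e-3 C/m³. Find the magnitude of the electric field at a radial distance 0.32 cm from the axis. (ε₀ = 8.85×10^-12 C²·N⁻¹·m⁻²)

Choose a coaxial cylinder of radius r = 0.32 cm (arbitrary length L) as the Gaussian surface (r < R).
λ_enc = ∫₀^r ρ(r')·2πr' dr' = (2πρ₀/R²)·r^4/4 = 1.283×10^-9 C/m.
Gauss's law: E·2πrL = λ_enc L/ε₀.
E = |λ_enc|/(2πε₀r) = (1.283×10^-9)/(2π·8.85×10^-12·0.0032) = 7.21×10^3 N/C.

E = 7.21×10^3 V/m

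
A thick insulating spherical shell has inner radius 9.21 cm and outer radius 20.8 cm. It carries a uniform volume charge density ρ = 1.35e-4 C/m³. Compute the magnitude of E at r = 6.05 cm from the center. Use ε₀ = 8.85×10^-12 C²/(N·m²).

By spherical symmetry E is radial; choose a Gaussian sphere of radius r = 6.05 cm (r < 9.21 cm, inside the empty cavity).
Q_enc = 0 (all charge lies at larger r); Gauss's law gives E = 0.

E = 0 (no enclosed charge)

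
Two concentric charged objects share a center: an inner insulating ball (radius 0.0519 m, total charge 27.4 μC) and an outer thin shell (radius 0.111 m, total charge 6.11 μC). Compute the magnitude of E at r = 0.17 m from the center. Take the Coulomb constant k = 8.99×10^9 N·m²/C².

1.04×10^7 N/C

Take a concentric spherical Gaussian surface of radius r = 0.17 m (r > 0.111 m, enclosing both).
Q_enc = (27.4 μC) + (6.11 μC) = 3.351e-5 C.
Since E is radial and uniform over the Gaussian sphere, Φ = E·4πr² = Q_enc/ε₀.
E = k|Q_enc|/r² = (8.99×10^9)(3.351×10^-5)/(0.17)² = 1.04×10^7 N/C.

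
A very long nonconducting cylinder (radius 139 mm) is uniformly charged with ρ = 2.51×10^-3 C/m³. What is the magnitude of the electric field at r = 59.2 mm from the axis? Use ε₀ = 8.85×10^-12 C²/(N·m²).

Take a coaxial cylindrical Gaussian surface of radius r = 59.2 mm and length L (r < R).
Enclosed charge per unit length: λ_enc = ρ·πr² = (2.51×10^-3)π(0.0592)² = 2.764×10^-5 C/m.
Since E is radial and uniform over the curved surface, Φ = E·2πrL = Q_enc/ε₀ = λ_enc L/ε₀.
E = |λ_enc|/(2πε₀r) = (2.764×10^-5)/(2π·8.85×10^-12·0.0592) = 8.40×10^6 N/C.

E ≈ 8.40e6 N/C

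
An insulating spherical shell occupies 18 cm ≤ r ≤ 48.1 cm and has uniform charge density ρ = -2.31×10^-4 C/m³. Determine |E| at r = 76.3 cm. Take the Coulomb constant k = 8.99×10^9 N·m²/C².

Symmetry ⇒ E = E(r) r̂. Gaussian sphere of radius r = 76.3 cm (r > 48.1 cm, enclosing the whole shell).
Q_enc = ρ·(4π/3)(b³ − a³) = (-2.31×10^-4)·(4π/3)·((0.481)³ − (0.18)³) = -1.02×10^-4 C.
Gauss's law: E·4πr² = Q_enc/ε₀.
E = k|Q_enc|/r² = (8.99×10^9)(1.02e-4)/(0.763)² = 1.58×10^6 N/C.

1.58×10^6 N/C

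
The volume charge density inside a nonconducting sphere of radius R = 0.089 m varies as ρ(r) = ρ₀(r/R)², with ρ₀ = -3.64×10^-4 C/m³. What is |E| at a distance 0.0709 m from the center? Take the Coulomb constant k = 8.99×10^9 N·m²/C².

|E| ≈ 3.70×10^5 N/C

Use a concentric Gaussian sphere at r = 0.0709 m (r < R).
Integrate the density: Q_enc = 4π ∫₀^r ρ₀(r'/R)^2 r'² dr' = 4πρ₀ r^5/(5·R²) = -2.069×10^-7 C.
Since E is radial and uniform over the Gaussian sphere, Φ = E·4πr² = Q_enc/ε₀.
E = k|Q_enc|/r² = (8.99×10^9)(2.069×10^-7)/(0.0709)² = 3.70e5 N/C.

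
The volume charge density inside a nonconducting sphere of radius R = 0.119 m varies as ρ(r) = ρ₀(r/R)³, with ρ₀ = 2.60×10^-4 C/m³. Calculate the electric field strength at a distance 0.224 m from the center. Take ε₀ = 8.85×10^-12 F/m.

Take a concentric spherical Gaussian surface of radius r = 0.224 m (r > R, all charge enclosed).
Q_enc = 4π ∫₀^R ρ₀(r'/R)^3 r'² dr' = 4πρ₀R³/6 = 9.176×10^-7 C.
By Gauss's law, ∮E·dA = E·4πr² = Q_enc/ε₀.
E = |Q_enc|/(4πε₀r²) = (9.176×10^-7)/(4π·8.85×10^-12·(0.224)²) = 1.64e5 N/C.

|E| ≈ 1.64×10^5 V/m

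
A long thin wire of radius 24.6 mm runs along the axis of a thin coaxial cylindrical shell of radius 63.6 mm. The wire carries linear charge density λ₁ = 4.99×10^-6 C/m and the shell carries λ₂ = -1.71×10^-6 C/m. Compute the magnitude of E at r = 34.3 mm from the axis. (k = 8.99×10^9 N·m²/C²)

Coaxial Gaussian cylinder, radius r = 34.3 mm, length L (between the conductors, 24.6 mm < r < 63.6 mm).
Only the inner wire is enclosed; the outer shell contributes nothing inside itself. λ_enc = λ₁ = 4.99e-6 C/m.
By Gauss's law (flux through the curved wall only), E·2πrL = λ_enc L/ε₀.
E = 2k|λ_enc|/r = 2(8.99×10^9)(4.99×10^-6)/(0.0343) = 2.62×10^6 N/C.

E ≈ 2.62×10^6 V/m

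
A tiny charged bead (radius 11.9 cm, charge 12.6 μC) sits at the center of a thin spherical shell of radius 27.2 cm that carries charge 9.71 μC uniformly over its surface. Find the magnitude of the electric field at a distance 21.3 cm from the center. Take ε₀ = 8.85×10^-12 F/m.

By spherical symmetry E is radial; choose a Gaussian sphere of radius r = 21.3 cm (between the bodies, 11.9 cm < r < 27.2 cm).
The shell at 27.2 cm lies outside the Gaussian surface, so Q_enc = 12.6 μC = 1.26e-5 C.
By Gauss's law, ∮E·dA = E·4πr² = Q_enc/ε₀.
E = |Q_enc|/(4πε₀r²) = (1.26e-5)/(4π·8.85×10^-12·(0.213)²) = 2.50×10^6 N/C.

|E| ≈ 2.50×10^6 N/C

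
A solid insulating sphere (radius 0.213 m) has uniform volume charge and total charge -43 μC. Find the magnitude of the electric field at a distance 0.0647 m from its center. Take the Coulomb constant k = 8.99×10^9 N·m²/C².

|E| = 2.59×10^6 V/m

By spherical symmetry E is radial; choose a Gaussian sphere of radius r = 0.0647 m (r < R).
For a uniform sphere the enclosed fraction is (r/R)³, so Q_enc = (-43 μC)(0.0647/0.213)³ = -1.205×10^-6 C.
Gauss's law: E·4πr² = Q_enc/ε₀.
E = k|Q_enc|/r² = (8.99×10^9)(1.205×10^-6)/(0.0647)² = 2.59×10^6 N/C.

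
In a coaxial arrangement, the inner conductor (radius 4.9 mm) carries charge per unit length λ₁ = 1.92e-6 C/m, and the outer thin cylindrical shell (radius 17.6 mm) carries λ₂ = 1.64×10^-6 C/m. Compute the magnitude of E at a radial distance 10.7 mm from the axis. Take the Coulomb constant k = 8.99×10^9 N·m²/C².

|E| ≈ 3.23×10^6 V/m

Coaxial Gaussian cylinder, radius r = 10.7 mm, length L (between the conductors, 4.9 mm < r < 17.6 mm).
The shell at 17.6 mm lies outside the Gaussian surface, so λ_enc = λ₁ = 1.92×10^-6 C/m.
Gauss's law: E·2πrL = λ_enc L/ε₀.
E = 2k|λ_enc|/r = 2(8.99×10^9)(1.92×10^-6)/(0.0107) = 3.23e6 N/C.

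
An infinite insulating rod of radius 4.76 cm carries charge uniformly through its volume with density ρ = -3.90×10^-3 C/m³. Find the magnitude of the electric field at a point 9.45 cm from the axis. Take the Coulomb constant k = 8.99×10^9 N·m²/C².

E ≈ 5.28×10^6 N/C

Take a coaxial cylindrical Gaussian surface of radius r = 9.45 cm and length L (r > 4.76 cm, full cross-section enclosed).
λ_enc = ρ·πR² = (-3.90e-3)π(0.0476)² = -2.776×10^-5 C/m.
By Gauss's law (flux through the curved wall only), E·2πrL = λ_enc L/ε₀.
E = 2k|λ_enc|/r = 2(8.99×10^9)(2.776e-5)/(0.0945) = 5.28×10^6 N/C.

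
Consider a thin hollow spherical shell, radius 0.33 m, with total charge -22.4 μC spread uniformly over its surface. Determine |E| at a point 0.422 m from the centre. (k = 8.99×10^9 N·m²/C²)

By spherical symmetry E is radial; choose a Gaussian sphere of radius r = 0.422 m (r > 0.33 m).
The entire shell is enclosed: Q_enc = -2.24×10^-5 C.
By Gauss's law, ∮E·dA = E·4πr² = Q_enc/ε₀.
E = k|Q_enc|/r² = (8.99×10^9)(2.24×10^-5)/(0.422)² = 1.13e6 N/C.

1.13e6 N/C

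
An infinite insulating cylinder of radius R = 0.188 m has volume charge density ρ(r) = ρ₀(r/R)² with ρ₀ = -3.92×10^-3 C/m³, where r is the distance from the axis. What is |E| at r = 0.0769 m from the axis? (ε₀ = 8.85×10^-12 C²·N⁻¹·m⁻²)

Coaxial Gaussian cylinder, radius r = 0.0769 m, length L (r < R).
λ_enc = ∫₀^r ρ(r')·2πr' dr' = (2πρ₀/R²)·r^4/4 = -6.093×10^-6 C/m.
Since E is radial and uniform over the curved surface, Φ = E·2πrL = Q_enc/ε₀ = λ_enc L/ε₀.
E = |λ_enc|/(2πε₀r) = (6.093×10^-6)/(2π·8.85×10^-12·0.0769) = 1.42×10^6 N/C.

E ≈ 1.42×10^6 V/m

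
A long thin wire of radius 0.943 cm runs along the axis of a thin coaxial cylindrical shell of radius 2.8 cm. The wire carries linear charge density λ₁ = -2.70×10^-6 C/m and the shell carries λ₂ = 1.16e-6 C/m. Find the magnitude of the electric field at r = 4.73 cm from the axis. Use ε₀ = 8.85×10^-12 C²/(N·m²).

Coaxial Gaussian cylinder, radius r = 4.73 cm, length L (r > 2.8 cm, enclosing both).
λ_enc = λ₁ + λ₂ = (-2.70×10^-6) + (1.16×10^-6) = -1.54×10^-6 C/m.
By Gauss's law (flux through the curved wall only), E·2πrL = λ_enc L/ε₀.
E = |λ_enc|/(2πε₀r) = (1.54×10^-6)/(2π·8.85×10^-12·0.0473) = 5.86×10^5 N/C.

|E| = 5.86e5 N/C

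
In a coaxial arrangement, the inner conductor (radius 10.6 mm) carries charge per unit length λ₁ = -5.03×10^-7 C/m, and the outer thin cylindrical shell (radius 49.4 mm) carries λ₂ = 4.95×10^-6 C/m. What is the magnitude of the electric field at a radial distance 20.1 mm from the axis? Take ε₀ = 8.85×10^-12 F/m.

|E| ≈ 4.50×10^5 N/C

By cylindrical symmetry E is radial; use a coaxial Gaussian cylinder of radius 20.1 mm and length L (between the conductors, 10.6 mm < r < 49.4 mm).
Only the inner wire is enclosed; the outer shell contributes nothing inside itself. λ_enc = λ₁ = -5.03e-7 C/m.
Gauss's law: E·2πrL = λ_enc L/ε₀.
E = |λ_enc|/(2πε₀r) = (5.03×10^-7)/(2π·8.85×10^-12·0.0201) = 4.50e5 N/C.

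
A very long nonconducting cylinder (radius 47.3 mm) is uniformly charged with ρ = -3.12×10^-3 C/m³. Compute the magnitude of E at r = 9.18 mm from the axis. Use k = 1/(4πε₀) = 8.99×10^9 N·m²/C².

Coaxial Gaussian cylinder, radius r = 9.18 mm, length L (r < R).
Charge inside radius r per length L is ρ·πr²·L, so λ_enc = ρπr² = -8.26×10^-7 C/m.
Since E is radial and uniform over the curved surface, Φ = E·2πrL = Q_enc/ε₀ = λ_enc L/ε₀.
E = 2k|λ_enc|/r = 2(8.99×10^9)(8.26×10^-7)/(0.00918) = 1.62×10^6 N/C.

|E| ≈ 1.62×10^6 N/C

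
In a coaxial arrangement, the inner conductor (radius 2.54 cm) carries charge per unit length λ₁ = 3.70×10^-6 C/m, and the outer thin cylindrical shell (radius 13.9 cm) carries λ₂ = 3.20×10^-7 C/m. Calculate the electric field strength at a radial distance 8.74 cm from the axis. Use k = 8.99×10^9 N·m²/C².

By cylindrical symmetry E is radial; use a coaxial Gaussian cylinder of radius 8.74 cm and length L (between the conductors, 2.54 cm < r < 13.9 cm).
Only the inner wire is enclosed; the outer shell contributes nothing inside itself. λ_enc = λ₁ = 3.70e-6 C/m.
Applying ∮E·dA = Q_enc/ε₀ with the end caps contributing no flux:
E = 2k|λ_enc|/r = 2(8.99×10^9)(3.70×10^-6)/(0.0874) = 7.61×10^5 N/C.

7.61×10^5 V/m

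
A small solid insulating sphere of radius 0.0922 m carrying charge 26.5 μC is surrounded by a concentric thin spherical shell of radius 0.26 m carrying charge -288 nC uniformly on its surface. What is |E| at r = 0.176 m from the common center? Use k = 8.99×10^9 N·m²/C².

|E| = 7.69e6 V/m

Symmetry ⇒ E = E(r) r̂. Gaussian sphere of radius r = 0.176 m (between the bodies, 0.0922 m < r < 0.26 m).
The shell at 0.26 m lies outside the Gaussian surface, so Q_enc = 26.5 μC = 2.65×10^-5 C.
Since E is radial and uniform over the Gaussian sphere, Φ = E·4πr² = Q_enc/ε₀.
E = k|Q_enc|/r² = (8.99×10^9)(2.65×10^-5)/(0.176)² = 7.69×10^6 N/C.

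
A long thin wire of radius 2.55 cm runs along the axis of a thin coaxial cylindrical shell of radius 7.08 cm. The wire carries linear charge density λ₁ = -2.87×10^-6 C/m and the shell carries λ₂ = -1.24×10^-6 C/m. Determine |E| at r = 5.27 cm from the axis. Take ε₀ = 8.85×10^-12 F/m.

|E| ≈ 9.79×10^5 N/C

Coaxial Gaussian cylinder, radius r = 5.27 cm, length L (between the conductors, 2.55 cm < r < 7.08 cm).
Only the inner wire is enclosed; the outer shell contributes nothing inside itself. λ_enc = λ₁ = -2.87×10^-6 C/m.
Gauss's law: E·2πrL = λ_enc L/ε₀.
E = |λ_enc|/(2πε₀r) = (2.87e-6)/(2π·8.85×10^-12·0.0527) = 9.79×10^5 N/C.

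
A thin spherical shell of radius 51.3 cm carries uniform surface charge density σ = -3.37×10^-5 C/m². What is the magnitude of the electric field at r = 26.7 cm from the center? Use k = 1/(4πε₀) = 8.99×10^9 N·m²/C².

Use a concentric Gaussian sphere at r = 26.7 cm (inside the shell, r < 51.3 cm).
No charge lies within this surface, so Q_enc = 0 and Gauss's law gives E·4πr² = 0 ⇒ E = 0.

E = 0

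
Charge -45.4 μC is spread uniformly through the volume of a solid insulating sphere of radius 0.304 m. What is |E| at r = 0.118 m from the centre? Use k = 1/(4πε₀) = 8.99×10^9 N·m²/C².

By spherical symmetry E is radial; choose a Gaussian sphere of radius r = 0.118 m (r < R).
Only the charge within r is enclosed: Q_enc = Q·(r/R)³ = (-45.4 μC)·(0.118 m/0.304 m)³ = -2.655×10^-6 C.
By Gauss's law, ∮E·dA = E·4πr² = Q_enc/ε₀.
E = k|Q_enc|/r² = (8.99×10^9)(2.655×10^-6)/(0.118)² = 1.71×10^6 N/C.

1.71×10^6 N/C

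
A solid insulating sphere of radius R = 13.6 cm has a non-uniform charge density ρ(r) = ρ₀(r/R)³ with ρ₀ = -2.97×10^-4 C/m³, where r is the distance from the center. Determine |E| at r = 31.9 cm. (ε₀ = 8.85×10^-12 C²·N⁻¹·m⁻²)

|E| ≈ 1.38×10^5 N/C

Take a concentric spherical Gaussian surface of radius r = 31.9 cm (r > R, all charge enclosed).
Q_enc = 4π ∫₀^R ρ₀(r'/R)^3 r'² dr' = 4πρ₀R³/6 = -1.565×10^-6 C.
Applying ∮E·dA = Q_enc/ε₀ with Φ = E(4πr²):
E = |Q_enc|/(4πε₀r²) = (1.565e-6)/(4π·8.85×10^-12·(0.319)²) = 1.38e5 N/C.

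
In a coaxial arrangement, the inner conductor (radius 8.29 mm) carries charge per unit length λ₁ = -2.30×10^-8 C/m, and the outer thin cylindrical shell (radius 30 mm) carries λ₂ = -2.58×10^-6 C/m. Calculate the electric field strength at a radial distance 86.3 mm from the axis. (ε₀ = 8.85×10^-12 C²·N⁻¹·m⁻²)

|E| ≈ 5.42e5 V/m

Choose a coaxial cylinder of radius r = 86.3 mm (arbitrary length L) as the Gaussian surface (r > 30 mm, enclosing both).
λ_enc = λ₁ + λ₂ = (-2.30e-8) + (-2.58×10^-6) = -2.603×10^-6 C/m.
Since E is radial and uniform over the curved surface, Φ = E·2πrL = Q_enc/ε₀ = λ_enc L/ε₀.
E = |λ_enc|/(2πε₀r) = (2.603×10^-6)/(2π·8.85×10^-12·0.0863) = 5.42e5 N/C.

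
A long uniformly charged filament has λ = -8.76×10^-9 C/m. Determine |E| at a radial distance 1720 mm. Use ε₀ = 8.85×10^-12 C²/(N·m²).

91.6 N/C

Take a coaxial cylindrical Gaussian surface of radius r = 1720 mm and length L.
Q_enc = λL, so λ_enc = -8.76×10^-9 C/m.
Gauss's law: E·2πrL = λ_enc L/ε₀.
E = |λ_enc|/(2πε₀r) = (8.76×10^-9)/(2π·8.85×10^-12·1.72) = 91.6 N/C.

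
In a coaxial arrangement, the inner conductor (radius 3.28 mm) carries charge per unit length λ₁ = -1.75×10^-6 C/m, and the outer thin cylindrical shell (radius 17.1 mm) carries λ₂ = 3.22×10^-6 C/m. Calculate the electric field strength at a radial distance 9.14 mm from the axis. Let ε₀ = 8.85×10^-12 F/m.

E ≈ 3.44×10^6 N/C

Choose a coaxial cylinder of radius r = 9.14 mm (arbitrary length L) as the Gaussian surface (between the conductors, 3.28 mm < r < 17.1 mm).
The shell at 17.1 mm lies outside the Gaussian surface, so λ_enc = λ₁ = -1.75×10^-6 C/m.
By Gauss's law (flux through the curved wall only), E·2πrL = λ_enc L/ε₀.
E = |λ_enc|/(2πε₀r) = (1.75e-6)/(2π·8.85×10^-12·0.00914) = 3.44×10^6 N/C.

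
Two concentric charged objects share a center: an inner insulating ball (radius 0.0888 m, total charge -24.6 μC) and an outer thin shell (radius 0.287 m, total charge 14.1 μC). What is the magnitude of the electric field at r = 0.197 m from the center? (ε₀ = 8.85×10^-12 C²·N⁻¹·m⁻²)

E ≈ 5.70×10^6 V/m

Take a concentric spherical Gaussian surface of radius r = 0.197 m (between the bodies, 0.0888 m < r < 0.287 m).
Only the inner charge is enclosed; the outer shell contributes nothing inside itself. Q_enc = -24.6 μC = -2.46e-5 C.
Since E is radial and uniform over the Gaussian sphere, Φ = E·4πr² = Q_enc/ε₀.
E = |Q_enc|/(4πε₀r²) = (2.46×10^-5)/(4π·8.85×10^-12·(0.197)²) = 5.70e6 N/C.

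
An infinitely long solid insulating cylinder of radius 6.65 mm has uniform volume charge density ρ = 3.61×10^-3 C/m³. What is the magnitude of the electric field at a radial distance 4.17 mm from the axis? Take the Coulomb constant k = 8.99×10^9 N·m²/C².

Take a coaxial cylindrical Gaussian surface of radius r = 4.17 mm and length L (r < R).
Charge inside radius r per length L is ρ·πr²·L, so λ_enc = ρπr² = 1.972×10^-7 C/m.
By Gauss's law (flux through the curved wall only), E·2πrL = λ_enc L/ε₀.
E = 2k|λ_enc|/r = 2(8.99×10^9)(1.972×10^-7)/(0.00417) = 8.50×10^5 N/C.

8.50×10^5 N/C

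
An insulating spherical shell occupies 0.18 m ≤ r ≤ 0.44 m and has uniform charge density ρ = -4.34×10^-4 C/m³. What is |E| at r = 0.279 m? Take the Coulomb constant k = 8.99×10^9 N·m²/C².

Take a concentric spherical Gaussian surface of radius r = 0.279 m (within the shell material, 0.18 m < r < 0.44 m).
Enclosed charge is the volume from a to r: Q_enc = (4π/3)ρ(r³ − a³) = -2.888×10^-5 C.
Gauss's law: E·4πr² = Q_enc/ε₀.
E = k|Q_enc|/r² = (8.99×10^9)(2.888×10^-5)/(0.279)² = 3.34×10^6 N/C.

3.34×10^6 V/m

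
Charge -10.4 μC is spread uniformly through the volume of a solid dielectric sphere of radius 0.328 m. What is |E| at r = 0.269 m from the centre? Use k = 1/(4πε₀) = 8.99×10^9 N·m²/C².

Symmetry ⇒ E = E(r) r̂. Gaussian sphere of radius r = 0.269 m (r < R).
Only the charge within r is enclosed: Q_enc = Q·(r/R)³ = (-10.4 μC)·(0.269 m/0.328 m)³ = -5.737×10^-6 C.
By Gauss's law, ∮E·dA = E·4πr² = Q_enc/ε₀.
E = k|Q_enc|/r² = (8.99×10^9)(5.737×10^-6)/(0.269)² = 7.13e5 N/C.

|E| = 7.13×10^5 N/C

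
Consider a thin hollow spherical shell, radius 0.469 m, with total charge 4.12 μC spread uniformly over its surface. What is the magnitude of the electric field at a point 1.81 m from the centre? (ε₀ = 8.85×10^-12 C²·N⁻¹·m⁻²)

E = 1.13e4 V/m

Use a concentric Gaussian sphere at r = 1.81 m (r > 0.469 m).
The entire shell is enclosed: Q_enc = 4.12e-6 C.
Gauss's law: E·4πr² = Q_enc/ε₀.
E = |Q_enc|/(4πε₀r²) = (4.12e-6)/(4π·8.85×10^-12·(1.81)²) = 1.13e4 N/C.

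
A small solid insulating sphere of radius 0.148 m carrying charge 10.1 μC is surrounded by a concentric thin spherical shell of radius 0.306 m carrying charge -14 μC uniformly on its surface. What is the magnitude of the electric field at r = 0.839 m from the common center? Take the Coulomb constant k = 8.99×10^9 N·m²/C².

|E| ≈ 4.98×10^4 V/m

By spherical symmetry E is radial; choose a Gaussian sphere of radius r = 0.839 m (r > 0.306 m, enclosing both).
Q_enc = (10.1 μC) + (-14 μC) = -3.90e-6 C.
By Gauss's law, ∮E·dA = E·4πr² = Q_enc/ε₀.
E = k|Q_enc|/r² = (8.99×10^9)(3.90e-6)/(0.839)² = 4.98×10^4 N/C.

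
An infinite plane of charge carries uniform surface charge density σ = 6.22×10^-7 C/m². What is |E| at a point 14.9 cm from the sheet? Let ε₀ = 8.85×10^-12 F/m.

By planar symmetry E is perpendicular to the sheet and uniform; use a Gaussian pillbox with flat faces of area A on each side of the sheet.
Flux Φ = 2EA and Q_enc = σA, so 2EA = σA/ε₀ ⇒ E = |σ|/(2ε₀), independent of distance.
E = |σ|/(2ε₀) = (6.22e-7)/(2·8.85×10^-12) = 3.51e4 N/C.

3.51×10^4 N/C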